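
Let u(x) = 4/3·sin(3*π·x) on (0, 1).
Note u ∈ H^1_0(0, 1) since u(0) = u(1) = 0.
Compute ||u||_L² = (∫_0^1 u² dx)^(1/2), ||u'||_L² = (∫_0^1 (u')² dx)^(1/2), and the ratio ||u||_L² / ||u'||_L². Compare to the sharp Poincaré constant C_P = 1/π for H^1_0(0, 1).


||u||_L² / ||u'||_L² = 1/(3*π) < C_P = 1/π.

u(x) = 4/3·sin(3*π·x), so u'(x) = 4*π*cos(3*π*x).
Writing u(x) = A·sin(kπx/L) with A = 4/3 and k = 3, use ∫_0^L sin²(kπx/L) dx = L/2 and ∫_0^L cos²(kπx/L) dx = L/2.
u² = 16/9·sin²(3*π·x) and (u')² = 16*π^2·cos²(3*π·x), and each of sin², cos² integrates to L/2 = 1/2 over (0, 1).
∫_0^1 u² dx = 8/9, so ||u||_L² = 2*sqrt(2)/3.
∫_0^1 (u')² dx = 8*π^2, so ||u'||_L² = 2*sqrt(2)*π.
Ratio ||u||_L² / ||u'||_L² = 1/(3*π).
Sharp Poincaré constant on H^1_0(0, 1) is C_P = L/π = 1/π, achieved by sin(π·x).
This is the k = 3 harmonic; the ratio L/(kπ) is strictly less than C_P = L/π, consistent with the sharp inequality ||u||_L² ≤ C_P ||u'||_L².


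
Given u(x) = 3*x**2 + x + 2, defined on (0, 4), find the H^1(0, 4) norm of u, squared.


||u||_{H^1}^2 = 51308/15

The H^1 norm (squared) on an interval (0, L) is
  ||u||_{H^1}^2 = ∫_0^L u(x)^2 dx + ∫_0^L u'(x)^2 dx.
Compute u'(x) = 6*x + 1.
Then u(x)^2 = 9*x**4 + 6*x**3 + 13*x**2 + 4*x + 4 and u'(x)^2 = 36*x**2 + 12*x + 1.
Integrate each monomial from 0 to 4 using ∫_0^4 c·x^n dx = c·4^(n+1)/(n+1):
  ∫_0^4 u(x)^2 dx = ∫_0^4 (9*x^4 + 6*x^3 + 13*x^2 + 4*x + 4) dx. Term by term:
    ∫_0^4 9*x^4 dx = 9216/5;  ∫_0^4 6*x^3 dx = 384;  ∫_0^4 13*x^2 dx = 832/3;
    ∫_0^4 4*x dx = 32;  ∫_0^4 4 dx = 16.
  Sum: 9216/5 + 384 + 832/3 + 32 + 16 = 38288/15.
  ∫_0^4 u'(x)^2 dx = ∫_0^4 (36*x^2 + 12*x + 1) dx. Term by term:
    ∫_0^4 36*x^2 dx = 768;  ∫_0^4 12*x dx = 96;  ∫_0^4 1 dx = 4.
  Sum: 768 + 96 + 4 = 868.
Adding: ||u||_{H^1}^2 = 38288/15 + 868 = 51308/15.


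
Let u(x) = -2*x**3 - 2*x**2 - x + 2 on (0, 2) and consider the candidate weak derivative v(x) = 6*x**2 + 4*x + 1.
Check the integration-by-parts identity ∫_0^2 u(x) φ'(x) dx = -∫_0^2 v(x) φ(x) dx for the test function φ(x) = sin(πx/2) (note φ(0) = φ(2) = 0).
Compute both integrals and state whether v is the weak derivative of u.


LHS = -192/π^3 + 68/π, RHS = -68/π + 192/π^3. No, v is not the weak derivative of u.

u(x) = -2*x**3 - 2*x**2 - x + 2, classical derivative u'(x) = -6*x**2 - 4*x - 1.
φ(x) = sin(πx/2), so φ'(x) = π*cos(π*x/2)/2.
Note φ(0) = φ(2) = 0, so the boundary term u·φ vanishes.
LHS = ∫_0^2 u(x) φ'(x) dx = ∫_0^2 (-π*x^3*cos(π*x/2) - π*x^2*cos(π*x/2) - π*x*cos(π*x/2)/2 + π*cos(π*x/2)) dx. Term by term:
  ∫_0^2 π*cos(π*x/2) dx = 0;  ∫_0^2 -π*x^2*cos(π*x/2) dx = 16/π;  ∫_0^2 -π*x^3*cos(π*x/2) dx = -192/π^3 + 48/π;
  ∫_0^2 -π*x*cos(π*x/2)/2 dx = 4/π.
Sum: 0 + 16/π + -192/π^3 + 48/π + 4/π = -192/π^3 + 68/π.
So LHS = -192/π^3 + 68/π.
∫_0^2 v(x) φ(x) dx = ∫_0^2 (6*x^2*sin(π*x/2) + 4*x*sin(π*x/2) + sin(π*x/2)) dx. Term by term:
  ∫_0^2 4*x*sin(π*x/2) dx = 16/π;  ∫_0^2 6*x^2*sin(π*x/2) dx = -192/π^3 + 48/π;  ∫_0^2 sin(π*x/2) dx = 4/π.
Sum: 16/π + -192/π^3 + 48/π + 4/π = -192/π^3 + 68/π.
So RHS = -∫_0^2 v(x) φ(x) dx = -68/π + 192/π^3.
LHS − RHS = -384/π^3 + 136/π ≠ 0, so the identity fails.
(For a valid weak derivative the identity must hold for EVERY test function, in particular this one. The failure shows v is NOT the weak derivative of u.)
Correct weak derivative would be u'(x) = -6*x**2 - 4*x - 1.


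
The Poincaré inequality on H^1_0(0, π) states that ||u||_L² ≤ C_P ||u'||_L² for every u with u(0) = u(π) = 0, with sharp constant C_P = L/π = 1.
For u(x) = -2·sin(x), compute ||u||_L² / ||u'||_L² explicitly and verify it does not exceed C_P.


||u||_L² / ||u'||_L² = 1 = C_P.

u(x) = -2·sin(x), so u'(x) = -2*cos(x).
Writing u(x) = A·sin(kπx/L) with A = -2 and k = 1, use ∫_0^L sin²(kπx/L) dx = L/2 and ∫_0^L cos²(kπx/L) dx = L/2.
u² = 4·sin²(x) and (u')² = 4·cos²(x), and each of sin², cos² integrates to L/2 = π/2 over (0, π).
∫_0^π u² dx = 2*π, so ||u||_L² = sqrt(2)*sqrt(π).
∫_0^π (u')² dx = 2*π, so ||u'||_L² = sqrt(2)*sqrt(π).
Ratio ||u||_L² / ||u'||_L² = 1.
Sharp Poincaré constant on H^1_0(0, π) is C_P = L/π = 1, achieved by sin(x).
This is the k = 1 eigenfunction (up to amplitude), so the ratio equals the sharp Poincaré constant exactly.


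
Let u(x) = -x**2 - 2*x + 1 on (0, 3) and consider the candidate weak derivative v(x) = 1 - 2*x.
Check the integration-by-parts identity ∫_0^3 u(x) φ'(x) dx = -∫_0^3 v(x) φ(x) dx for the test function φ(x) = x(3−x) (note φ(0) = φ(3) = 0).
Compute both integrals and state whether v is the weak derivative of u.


LHS = 45/2, RHS = 9. No, v is not the weak derivative of u.

u(x) = -x**2 - 2*x + 1, classical derivative u'(x) = -2*x - 2.
φ(x) = x(3−x), so φ'(x) = 3 - 2*x.
Note φ(0) = φ(3) = 0, so the boundary term u·φ vanishes.
LHS = ∫_0^3 u(x) φ'(x) dx = ∫_0^3 (2*x^3 + x^2 - 8*x + 3) dx. Term by term:
  ∫_0^3 2*x^3 dx = 81/2;  ∫_0^3 x^2 dx = 9;  ∫_0^3 -8*x dx = -36;
  ∫_0^3 3 dx = 9.
Sum: 81/2 + 9 − 36 + 9 = 45/2.
So LHS = 45/2.
∫_0^3 v(x) φ(x) dx = ∫_0^3 (2*x^3 - 7*x^2 + 3*x) dx. Term by term:
  ∫_0^3 2*x^3 dx = 81/2;  ∫_0^3 -7*x^2 dx = -63;  ∫_0^3 3*x dx = 27/2.
Sum: 81/2 − 63 + 27/2 = -9.
So RHS = -∫_0^3 v(x) φ(x) dx = 9.
LHS − RHS = 27/2 ≠ 0, so the identity fails.
(For a valid weak derivative the identity must hold for EVERY test function, in particular this one. The failure shows v is NOT the weak derivative of u.)
Correct weak derivative would be u'(x) = -2*x - 2.


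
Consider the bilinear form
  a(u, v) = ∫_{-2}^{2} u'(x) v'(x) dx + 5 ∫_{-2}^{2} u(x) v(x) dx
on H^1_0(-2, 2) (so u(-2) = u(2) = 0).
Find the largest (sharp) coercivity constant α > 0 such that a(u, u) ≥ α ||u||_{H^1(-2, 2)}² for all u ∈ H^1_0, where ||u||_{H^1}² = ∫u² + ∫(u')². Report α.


α = 1

Coercivity of a(·,·) on H^1_0(-2, 2) means a(u, u) ≥ α ||u||_{H^1}² for every u ∈ H^1_0.
The interval has length L = 4, and Poincaré/coercivity depend only on L. Here a(u, u) = ∫(u')² + (5)·∫u².
Here c = 5 ≥ 1, so a(u,u) = ∫(u')² + c∫u² ≥ ∫(u')² + ∫u² = ||u||_{H^1}², i.e. α = 1 works. No larger α is possible: a(u,u) ≥ α||u||_{H^1}² means (1−α)∫(u')² ≥ (α−c)∫u², and for the modes u_n = sin(nπ(x−x₀)/L) (x₀ the left endpoint) one has ∫u_n²/∫(u_n')² = (L/(nπ))² → 0, so a(u_n,u_n)/||u_n||_{H^1}² → 1. Hence the optimal constant is α = 1.
Therefore α = 1.


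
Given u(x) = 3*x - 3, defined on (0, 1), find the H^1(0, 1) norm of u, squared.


||u||_{H^1}^2 = 12

The H^1 norm (squared) on an interval (0, L) is
  ||u||_{H^1}^2 = ∫_0^L u(x)^2 dx + ∫_0^L u'(x)^2 dx.
Compute u'(x) = 3.
Then u(x)^2 = 9*x**2 - 18*x + 9 and u'(x)^2 = 9.
Integrate each monomial from 0 to 1 using ∫_0^1 c·x^n dx = c·1^(n+1)/(n+1):
  ∫_0^1 u(x)^2 dx = ∫_0^1 (9*x^2 - 18*x + 9) dx. Term by term:
    ∫_0^1 9*x^2 dx = 3;  ∫_0^1 -18*x dx = -9;  ∫_0^1 9 dx = 9.
  Sum: 3 − 9 + 9 = 3.
  ∫_0^1 u'(x)^2 dx = ∫_0^1 (9) dx. Term by term:
    ∫_0^1 9 dx = 9.
Adding: ||u||_{H^1}^2 = 3 + 9 = 12.


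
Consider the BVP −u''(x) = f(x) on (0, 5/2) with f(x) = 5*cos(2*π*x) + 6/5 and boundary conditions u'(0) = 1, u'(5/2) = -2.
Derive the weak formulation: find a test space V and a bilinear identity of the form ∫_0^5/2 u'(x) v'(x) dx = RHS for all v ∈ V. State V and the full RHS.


V = H^1(0, 5/2) (v unrestricted at boundary; u is determined up to an additive constant); weak form: ∫_0^5/2 u'v' dx = ∫_0^5/2 (5*cos(2*π*x) + 6/5) v dx − 2·v(5/2) − v(0) for all v ∈ V.

Multiply both sides by a test function v and integrate from 0 to 5/2:
  ∫_0^5/2 −u''(x) v(x) dx = ∫_0^5/2 f(x) v(x) dx.
Integrate the LHS by parts once:
  ∫_0^5/2 −u'' v dx = −[u'(x) v(x)]_0^5/2 + ∫_0^5/2 u'(x) v'(x) dx.
Thus ∫_0^5/2 u'(x) v'(x) dx = ∫_0^5/2 f(x) v(x) dx + [u'(x) v(x)]_0^5/2.
Choose V so that boundary terms are either known or forced to vanish.
u has inhomogeneous Neumann u'(0) = 1, u'(5/2) = -2. [u' v]_0^5/2 = (-2)·v(5/2) − (1)·v(0) = − 2·v(5/2) − v(0). Take V = H^1(0, 5/2); boundary term becomes part of RHS.
Weak formulation: find u (satisfying any essential BC) such that ∫_0^5/2 u'(x) v'(x) dx = ∫_0^5/2 f v dx − 2·v(5/2) − v(0) for all v ∈ V (Neumann data are natural BCs: they enter the RHS as boundary terms).
Substituting f(x) = 5*cos(2*π*x) + 6/5, the right-hand side is ∫_0^5/2 (5*cos(2*π*x) + 6/5) v dx − 2·v(5/2) − v(0).
Compatibility check (pure Neumann): taking v ≡ 1 ∈ V gives 0 = ∫_0^5/2 f dx + (-2) − (1), i.e. ∫_0^5/2 f dx must equal u'(0) − u'(5/2) = 3. Indeed ∫_0^5/2 (5*cos(2*π*x) + 6/5) dx = 3, so the data are compatible. The solution is then unique only up to an additive constant (fix it e.g. by requiring ∫_0^5/2 u dx = 0).


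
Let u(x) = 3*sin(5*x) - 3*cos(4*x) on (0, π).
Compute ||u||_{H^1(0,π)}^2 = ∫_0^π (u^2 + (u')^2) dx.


||u||_{H^1(0,π)}^2 = -340 + 387*π/2

u'(x) = 12*sin(4*x) + 15*cos(5*x).
Expand u² and (u')² and integrate term by term on (0, π), using: for integers n ≥ 1, ∫_0^π sin²(nx) dx = ∫_0^π cos²(nx) dx = π/2; for n ≠ n', ∫_0^π sin(nx)sin(n'x) dx = ∫_0^π cos(nx)cos(n'x) dx = 0; and by product-to-sum, ∫_0^π sin(nx)cos(n'x) dx = ½∫_0^π [sin((n+n')x) + sin((n−n')x)] dx, which is 0 when n+n' is even and 2n/(n²−n'²) when n+n' is odd (it need not vanish on (0, π)).
  u² squared terms: (-3)²·∫cos(4x)² dx = 9·π/2 = 9*π/2;  (3)²·∫sin(5x)² dx = 9·π/2 = 9*π/2.
  u² cross terms: 2·(-3)·(3)·∫cos(4x)·sin(5x) dx = -18·(10/9) = -20.
  So ∫_0^π u² dx = 9*π/2 + 9*π/2 − 20 = -20 + 9*π.
  (u')² squared terms: (12)²·∫sin(4x)² dx = 144·π/2 = 72*π;  (15)²·∫cos(5x)² dx = 225·π/2 = 225*π/2.
  (u')² cross terms: 2·(12)·(15)·∫sin(4x)·cos(5x) dx = 360·(-8/9) = -320.
  So ∫_0^π (u')² dx = 72*π + 225*π/2 − 320 = -320 + 369*π/2.
||u||_{H^1}^2 = (-20 + 9*π) + (-320 + 369*π/2) = -340 + 387*π/2.


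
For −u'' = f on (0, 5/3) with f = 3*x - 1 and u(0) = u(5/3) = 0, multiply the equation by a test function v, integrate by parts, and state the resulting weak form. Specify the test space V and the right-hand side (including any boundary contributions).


V = H^1_0(0, 5/3) (so v(0) = v(5/3) = 0); weak form: ∫_0^5/3 u'v' dx = ∫_0^5/3 (3*x - 1) v dx for all v ∈ V.

Multiply both sides by a test function v and integrate from 0 to 5/3:
  ∫_0^5/3 −u''(x) v(x) dx = ∫_0^5/3 f(x) v(x) dx.
Integrate the LHS by parts once:
  ∫_0^5/3 −u'' v dx = −[u'(x) v(x)]_0^5/3 + ∫_0^5/3 u'(x) v'(x) dx.
Thus ∫_0^5/3 u'(x) v'(x) dx = ∫_0^5/3 f(x) v(x) dx + [u'(x) v(x)]_0^5/3.
Choose V so that boundary terms are either known or forced to vanish.
u is Dirichlet: u(0) = u(5/3) = 0. Let V = H^1_0(0, 5/3); then v(0) = v(5/3) = 0, and [u' v]_0^5/3 = 0.
Weak formulation: find u (satisfying any essential BC) such that ∫_0^5/3 u'(x) v'(x) dx = ∫_0^5/3 f v dx for all v ∈ V.
Substituting f(x) = 3*x - 1, the right-hand side is ∫_0^5/3 (3*x - 1) v dx.


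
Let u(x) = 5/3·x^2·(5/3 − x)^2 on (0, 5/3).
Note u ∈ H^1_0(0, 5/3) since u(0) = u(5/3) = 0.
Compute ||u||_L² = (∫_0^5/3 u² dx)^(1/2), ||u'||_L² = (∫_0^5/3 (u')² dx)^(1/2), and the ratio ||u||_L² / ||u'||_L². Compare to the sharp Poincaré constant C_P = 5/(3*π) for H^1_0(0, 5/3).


||u||_L² / ||u'||_L² = 5*sqrt(3)/18 < C_P = 5/(3*π).

u(x) = 5/3·x^2·(5/3 − x)^2, so u'(x) = 10*x*(3*x - 5)*(6*x - 5)/27.
u(x) = 5/3·x^2·(5/3 − x)^2 vanishes at x = 0 and x = 5/3, so u ∈ H^1_0(0, 5/3). Differentiate via the product rule and integrate the resulting polynomials term by term.
  ∫_0^5/3 u² dx = ∫_0^5/3 (25*x^8/9 - 500*x^7/27 + 1250*x^6/27 - 12500*x^5/243 + 15625*x^4/729) dx. Term by term:
    ∫_0^5/3 25*x^8/9 dx = 48828125/1594323;  ∫_0^5/3 -500*x^7/27 dx = -48828125/354294;  ∫_0^5/3 1250*x^6/27 dx = 97656250/413343;
    ∫_0^5/3 -12500*x^5/243 dx = -97656250/531441;  ∫_0^5/3 15625*x^4/729 dx = 9765625/177147.
  Sum: 48828125/1594323 − 48828125/354294 + 97656250/413343 − 97656250/531441 + 9765625/177147 = 9765625/22320522.
  ∫_0^5/3 (u')² dx = ∫_0^5/3 (400*x^6/9 - 2000*x^5/9 + 32500*x^4/81 - 25000*x^3/81 + 62500*x^2/729) dx. Term by term:
    ∫_0^5/3 400*x^6/9 dx = 31250000/137781;  ∫_0^5/3 -2000*x^5/9 dx = -15625000/19683;  ∫_0^5/3 32500*x^4/81 dx = 20312500/19683;
    ∫_0^5/3 -25000*x^3/81 dx = -3906250/6561;  ∫_0^5/3 62500*x^2/729 dx = 7812500/59049.
  Sum: 31250000/137781 − 15625000/19683 + 20312500/19683 − 3906250/6561 + 7812500/59049 = 781250/413343.
∫_0^5/3 u² dx = 9765625/22320522, so ||u||_L² = 3125*sqrt(42)/30618.
∫_0^5/3 (u')² dx = 781250/413343, so ||u'||_L² = 625*sqrt(14)/1701.
Ratio ||u||_L² / ||u'||_L² = 5*sqrt(3)/18.
Sharp Poincaré constant on H^1_0(0, 5/3) is C_P = L/π = 5/(3*π), achieved by sin(3*π/5·x).
A polynomial bump cannot attain the sharp Poincaré constant (only the first sine eigenfunction does), so the ratio is strictly less than C_P, consistent with ||u||_L² ≤ C_P ||u'||_L².


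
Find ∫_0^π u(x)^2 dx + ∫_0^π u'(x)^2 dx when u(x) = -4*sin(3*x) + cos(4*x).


||u||_{H^1(0,π)}^2 = 816/7 + 177*π/2

u'(x) = -4*sin(4*x) - 12*cos(3*x).
Expand u² and (u')² and integrate term by term on (0, π), using: for integers n ≥ 1, ∫_0^π sin²(nx) dx = ∫_0^π cos²(nx) dx = π/2; for n ≠ n', ∫_0^π sin(nx)sin(n'x) dx = ∫_0^π cos(nx)cos(n'x) dx = 0; and by product-to-sum, ∫_0^π sin(nx)cos(n'x) dx = ½∫_0^π [sin((n+n')x) + sin((n−n')x)] dx, which is 0 when n+n' is even and 2n/(n²−n'²) when n+n' is odd (it need not vanish on (0, π)).
  u² squared terms: (-4)²·∫sin(3x)² dx = 16·π/2 = 8*π;  (1)²·∫cos(4x)² dx = 1·π/2 = π/2.
  u² cross terms: 2·(-4)·(1)·∫sin(3x)·cos(4x) dx = -8·(-6/7) = 48/7.
  So ∫_0^π u² dx = 8*π + π/2 + 48/7 = 48/7 + 17*π/2.
  (u')² squared terms: (-12)²·∫cos(3x)² dx = 144·π/2 = 72*π;  (-4)²·∫sin(4x)² dx = 16·π/2 = 8*π.
  (u')² cross terms: 2·(-12)·(-4)·∫cos(3x)·sin(4x) dx = 96·(8/7) = 768/7.
  So ∫_0^π (u')² dx = 72*π + 8*π + 768/7 = 768/7 + 80*π.
||u||_{H^1}^2 = (48/7 + 17*π/2) + (768/7 + 80*π) = 816/7 + 177*π/2.


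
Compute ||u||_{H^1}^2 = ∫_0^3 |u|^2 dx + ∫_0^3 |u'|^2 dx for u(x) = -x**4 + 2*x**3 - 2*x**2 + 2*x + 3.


||u||_{H^1}^2 = 126363/70

The H^1 norm (squared) on an interval (0, L) is
  ||u||_{H^1}^2 = ∫_0^L u(x)^2 dx + ∫_0^L u'(x)^2 dx.
Compute u'(x) = -4*x**3 + 6*x**2 - 4*x + 2.
Then u(x)^2 = x**8 - 4*x**7 + 8*x**6 - 12*x**5 + 6*x**4 + 4*x**3 - 8*x**2 + 12*x + 9 and u'(x)^2 = 16*x**6 - 48*x**5 + 68*x**4 - 64*x**3 + 40*x**2 - 16*x + 4.
Integrate each monomial from 0 to 3 using ∫_0^3 c·x^n dx = c·3^(n+1)/(n+1):
  ∫_0^3 u(x)^2 dx = ∫_0^3 (x^8 - 4*x^7 + 8*x^6 - 12*x^5 + 6*x^4 + 4*x^3 - 8*x^2 + 12*x + 9) dx. Term by term:
    ∫_0^3 x^8 dx = 2187;  ∫_0^3 -4*x^7 dx = -6561/2;  ∫_0^3 8*x^6 dx = 17496/7;
    ∫_0^3 -12*x^5 dx = -1458;  ∫_0^3 6*x^4 dx = 1458/5;  ∫_0^3 4*x^3 dx = 81;
    ∫_0^3 -8*x^2 dx = -72;  ∫_0^3 12*x dx = 54;  ∫_0^3 9 dx = 27.
  Sum: 2187 − 6561/2 + 17496/7 − 1458 + 1458/5 + 81 − 72 + 54 + 27 = 23067/70.
  ∫_0^3 u'(x)^2 dx = ∫_0^3 (16*x^6 - 48*x^5 + 68*x^4 - 64*x^3 + 40*x^2 - 16*x + 4) dx. Term by term:
    ∫_0^3 16*x^6 dx = 34992/7;  ∫_0^3 -48*x^5 dx = -5832;  ∫_0^3 68*x^4 dx = 16524/5;
    ∫_0^3 -64*x^3 dx = -1296;  ∫_0^3 40*x^2 dx = 360;  ∫_0^3 -16*x dx = -72;
    ∫_0^3 4 dx = 12.
  Sum: 34992/7 − 5832 + 16524/5 − 1296 + 360 − 72 + 12 = 51648/35.
Adding: ||u||_{H^1}^2 = 23067/70 + 51648/35 = 126363/70.


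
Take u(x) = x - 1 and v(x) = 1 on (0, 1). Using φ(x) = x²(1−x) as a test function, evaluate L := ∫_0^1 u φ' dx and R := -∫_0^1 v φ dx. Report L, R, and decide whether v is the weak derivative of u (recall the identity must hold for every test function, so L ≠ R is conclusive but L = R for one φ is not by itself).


LHS = -1/12, RHS = -1/12. Yes, v = u' weakly.

u(x) = x - 1, classical derivative u'(x) = 1.
φ(x) = x²(1−x), so φ'(x) = x*(2 - 3*x).
Note φ(0) = φ(1) = 0, so the boundary term u·φ vanishes.
LHS = ∫_0^1 u(x) φ'(x) dx = ∫_0^1 (-3*x^3 + 5*x^2 - 2*x) dx. Term by term:
  ∫_0^1 -3*x^3 dx = -3/4;  ∫_0^1 5*x^2 dx = 5/3;  ∫_0^1 -2*x dx = -1.
Sum: -3/4 + 5/3 − 1 = -1/12.
So LHS = -1/12.
∫_0^1 v(x) φ(x) dx = ∫_0^1 (-x^3 + x^2) dx. Term by term:
  ∫_0^1 -x^3 dx = -1/4;  ∫_0^1 x^2 dx = 1/3.
Sum: -1/4 + 1/3 = 1/12.
So RHS = -∫_0^1 v(x) φ(x) dx = -1/12.
LHS = RHS, so the identity holds for this test φ.
Moreover u is smooth here and v(x) = u'(x) = 1 pointwise, so the identity holds for every test function. Hence v is the weak derivative of u.


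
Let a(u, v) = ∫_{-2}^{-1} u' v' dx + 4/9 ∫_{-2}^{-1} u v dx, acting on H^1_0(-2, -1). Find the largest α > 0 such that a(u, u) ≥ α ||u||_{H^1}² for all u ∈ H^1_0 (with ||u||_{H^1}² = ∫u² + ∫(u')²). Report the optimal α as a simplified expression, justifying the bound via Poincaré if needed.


α = (4/9 + π^2)/(1 + π^2)

Coercivity of a(·,·) on H^1_0(-2, -1) means a(u, u) ≥ α ||u||_{H^1}² for every u ∈ H^1_0.
The interval has length L = 1, and Poincaré/coercivity depend only on L. Here a(u, u) = ∫(u')² + (4/9)·∫u².
Here 0 < c = 4/9 < 1. The condition a(u,u) ≥ α||u||_{H^1}² reads (1−α)∫(u')² ≥ (α−c)∫u². Any admissible α is ≤ 1 (rapidly oscillating u have ∫u²/∫(u')² → 0), and α = 1 would force 0 ≥ (1−c)∫u², impossible since c < 1; so 1−α > 0. By the sharp Poincaré inequality on H^1_0 of an interval of length L, ∫(u')² ≥ (π/L)²∫u² with equality for the first sine mode sin(π(x−x₀)/L) (x₀ the left endpoint), so the inequality holds for all u iff (1−α)(π/L)² ≥ α − c, i.e. α ≤ ((π/L)² + c)/((π/L)² + 1) = (1 + c(L/π)²)/(1 + (L/π)²). With (π/L)² = π^2 and c = 4/9, the largest admissible constant is α = ((π/L)² + c)/((π/L)² + 1).
Simplifying, α = (4/9 + π^2)/(1 + π^2).


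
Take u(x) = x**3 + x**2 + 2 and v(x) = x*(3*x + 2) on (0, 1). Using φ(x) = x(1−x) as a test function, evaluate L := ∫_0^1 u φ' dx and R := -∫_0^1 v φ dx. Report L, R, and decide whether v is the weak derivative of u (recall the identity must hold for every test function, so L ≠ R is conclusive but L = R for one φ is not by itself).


LHS = -19/60, RHS = -19/60. Yes, v = u' weakly.

u(x) = x**3 + x**2 + 2, classical derivative u'(x) = 3*x**2 + 2*x.
φ(x) = x(1−x), so φ'(x) = 1 - 2*x.
Note φ(0) = φ(1) = 0, so the boundary term u·φ vanishes.
LHS = ∫_0^1 u(x) φ'(x) dx = ∫_0^1 (-2*x^4 - x^3 + x^2 - 4*x + 2) dx. Term by term:
  ∫_0^1 -2*x^4 dx = -2/5;  ∫_0^1 -x^3 dx = -1/4;  ∫_0^1 x^2 dx = 1/3;
  ∫_0^1 -4*x dx = -2;  ∫_0^1 2 dx = 2.
Sum: -2/5 − 1/4 + 1/3 − 2 + 2 = -19/60.
So LHS = -19/60.
∫_0^1 v(x) φ(x) dx = ∫_0^1 (-3*x^4 + x^3 + 2*x^2) dx. Term by term:
  ∫_0^1 -3*x^4 dx = -3/5;  ∫_0^1 x^3 dx = 1/4;  ∫_0^1 2*x^2 dx = 2/3.
Sum: -3/5 + 1/4 + 2/3 = 19/60.
So RHS = -∫_0^1 v(x) φ(x) dx = -19/60.
LHS = RHS, so the identity holds for this test φ.
Moreover u is smooth here and v(x) = u'(x) = 3*x**2 + 2*x pointwise, so the identity holds for every test function. Hence v is the weak derivative of u.


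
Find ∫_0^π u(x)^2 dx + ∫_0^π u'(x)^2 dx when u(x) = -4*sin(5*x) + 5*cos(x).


||u||_{H^1(0,π)}^2 = 233*π

u'(x) = -5*sin(x) - 20*cos(5*x).
Expand u² and (u')² and integrate term by term on (0, π), using: for integers n ≥ 1, ∫_0^π sin²(nx) dx = ∫_0^π cos²(nx) dx = π/2; for n ≠ n', ∫_0^π sin(nx)sin(n'x) dx = ∫_0^π cos(nx)cos(n'x) dx = 0; and by product-to-sum, ∫_0^π sin(nx)cos(n'x) dx = ½∫_0^π [sin((n+n')x) + sin((n−n')x)] dx, which is 0 when n+n' is even and 2n/(n²−n'²) when n+n' is odd (it need not vanish on (0, π)).
  u² squared terms: (-4)²·∫sin(5x)² dx = 16·π/2 = 8*π;  (5)²·∫cos(x)² dx = 25·π/2 = 25*π/2.
  u² cross terms: 2·(-4)·(5)·∫sin(5x)·cos(x) dx = -40·(0) = 0.
  So ∫_0^π u² dx = 8*π + 25*π/2 + 0 = 41*π/2.
  (u')² squared terms: (-20)²·∫cos(5x)² dx = 400·π/2 = 200*π;  (-5)²·∫sin(x)² dx = 25·π/2 = 25*π/2.
  (u')² cross terms: 2·(-20)·(-5)·∫cos(5x)·sin(x) dx = 200·(0) = 0.
  So ∫_0^π (u')² dx = 200*π + 25*π/2 + 0 = 425*π/2.
||u||_{H^1}^2 = (41*π/2) + (425*π/2) = 233*π.


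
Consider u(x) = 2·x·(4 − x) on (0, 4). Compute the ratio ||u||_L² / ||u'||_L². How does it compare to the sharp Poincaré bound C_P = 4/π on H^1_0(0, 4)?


||u||_L² / ||u'||_L² = 2*sqrt(10)/5 < C_P = 4/π.

u(x) = 2·x·(4 − x), so u'(x) = 8 - 4*x.
u(x) = 2·x·(4 − x) vanishes at x = 0 and x = 4, so u ∈ H^1_0(0, 4). Differentiate via the product rule and integrate the resulting polynomials term by term.
  ∫_0^4 u² dx = ∫_0^4 (4*x^4 - 32*x^3 + 64*x^2) dx. Term by term:
    ∫_0^4 4*x^4 dx = 4096/5;  ∫_0^4 -32*x^3 dx = -2048;  ∫_0^4 64*x^2 dx = 4096/3.
  Sum: 4096/5 − 2048 + 4096/3 = 2048/15.
  ∫_0^4 (u')² dx = ∫_0^4 (16*x^2 - 64*x + 64) dx. Term by term:
    ∫_0^4 16*x^2 dx = 1024/3;  ∫_0^4 -64*x dx = -512;  ∫_0^4 64 dx = 256.
  Sum: 1024/3 − 512 + 256 = 256/3.
∫_0^4 u² dx = 2048/15, so ||u||_L² = 32*sqrt(30)/15.
∫_0^4 (u')² dx = 256/3, so ||u'||_L² = 16*sqrt(3)/3.
Ratio ||u||_L² / ||u'||_L² = 2*sqrt(10)/5.
Sharp Poincaré constant on H^1_0(0, 4) is C_P = L/π = 4/π, achieved by sin(π/4·x).
A polynomial bump cannot attain the sharp Poincaré constant (only the first sine eigenfunction does), so the ratio is strictly less than C_P, consistent with ||u||_L² ≤ C_P ||u'||_L².


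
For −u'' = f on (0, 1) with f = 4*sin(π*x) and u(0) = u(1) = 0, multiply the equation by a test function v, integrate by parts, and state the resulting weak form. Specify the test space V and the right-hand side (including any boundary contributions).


V = H^1_0(0, 1) (so v(0) = v(1) = 0); weak form: ∫_0^1 u'v' dx = ∫_0^1 (4*sin(π*x)) v dx for all v ∈ V.

Multiply both sides by a test function v and integrate from 0 to 1:
  ∫_0^1 −u''(x) v(x) dx = ∫_0^1 f(x) v(x) dx.
Integrate the LHS by parts once:
  ∫_0^1 −u'' v dx = −[u'(x) v(x)]_0^1 + ∫_0^1 u'(x) v'(x) dx.
Thus ∫_0^1 u'(x) v'(x) dx = ∫_0^1 f(x) v(x) dx + [u'(x) v(x)]_0^1.
Choose V so that boundary terms are either known or forced to vanish.
u is Dirichlet: u(0) = u(1) = 0. Let V = H^1_0(0, 1); then v(0) = v(1) = 0, and [u' v]_0^1 = 0.
Weak formulation: find u (satisfying any essential BC) such that ∫_0^1 u'(x) v'(x) dx = ∫_0^1 f v dx for all v ∈ V.
Substituting f(x) = 4*sin(π*x), the right-hand side is ∫_0^1 (4*sin(π*x)) v dx.


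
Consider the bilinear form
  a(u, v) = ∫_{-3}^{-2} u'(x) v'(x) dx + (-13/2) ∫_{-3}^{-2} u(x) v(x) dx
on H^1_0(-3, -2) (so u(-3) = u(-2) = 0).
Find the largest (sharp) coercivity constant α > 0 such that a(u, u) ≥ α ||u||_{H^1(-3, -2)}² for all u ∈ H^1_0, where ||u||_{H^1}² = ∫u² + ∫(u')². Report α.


α = (-13/2 + π^2)/(1 + π^2)

Coercivity of a(·,·) on H^1_0(-3, -2) means a(u, u) ≥ α ||u||_{H^1}² for every u ∈ H^1_0.
The interval has length L = 1, and Poincaré/coercivity depend only on L. Here a(u, u) = ∫(u')² + (-13/2)·∫u².
Here c = -13/2 < 0 with |c| < (π/L)² = π^2, so coercivity still holds. The condition a(u,u) ≥ α||u||_{H^1}² reads (1−α)∫(u')² ≥ (α−c)∫u². Any admissible α is ≤ 1 (rapidly oscillating u have ∫u²/∫(u')² → 0), and α = 1 would force 0 ≥ (1−c)∫u², impossible since c < 1; so 1−α > 0. By the sharp Poincaré inequality on H^1_0 of an interval of length L, ∫(u')² ≥ (π/L)²∫u² with equality for the first sine mode sin(π(x−x₀)/L) (x₀ the left endpoint), so the inequality holds for all u iff (1−α)(π/L)² ≥ α − c, i.e. α ≤ ((π/L)² + c)/((π/L)² + 1) = (1 + c(L/π)²)/(1 + (L/π)²). (Direct route, valid since c ≤ 0: Poincaré gives c∫u² ≥ c(L/π)²∫(u')², so a(u,u) ≥ (1 + c(L/π)²)∫(u')², while ||u||_{H^1}² ≤ (1 + (L/π)²)∫(u')²; dividing yields the same α.) With (π/L)² = π^2 and c = -13/2, the largest admissible constant is α = ((π/L)² + c)/((π/L)² + 1).
Simplifying, α = (-13/2 + π^2)/(1 + π^2).


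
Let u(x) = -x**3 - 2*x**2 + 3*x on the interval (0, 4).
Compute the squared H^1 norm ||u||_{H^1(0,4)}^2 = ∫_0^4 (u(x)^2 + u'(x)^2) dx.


||u||_{H^1}^2 = 254316/35

The H^1 norm (squared) on an interval (0, L) is
  ||u||_{H^1}^2 = ∫_0^L u(x)^2 dx + ∫_0^L u'(x)^2 dx.
Compute u'(x) = -3*x**2 - 4*x + 3.
Then u(x)^2 = x**6 + 4*x**5 - 2*x**4 - 12*x**3 + 9*x**2 and u'(x)^2 = 9*x**4 + 24*x**3 - 2*x**2 - 24*x + 9.
Integrate each monomial from 0 to 4 using ∫_0^4 c·x^n dx = c·4^(n+1)/(n+1):
  ∫_0^4 u(x)^2 dx = ∫_0^4 (x^6 + 4*x^5 - 2*x^4 - 12*x^3 + 9*x^2) dx. Term by term:
    ∫_0^4 x^6 dx = 16384/7;  ∫_0^4 4*x^5 dx = 8192/3;  ∫_0^4 -2*x^4 dx = -2048/5;
    ∫_0^4 -12*x^3 dx = -768;  ∫_0^4 9*x^2 dx = 192.
  Sum: 16384/7 + 8192/3 − 2048/5 − 768 + 192 = 428992/105.
  ∫_0^4 u'(x)^2 dx = ∫_0^4 (9*x^4 + 24*x^3 - 2*x^2 - 24*x + 9) dx. Term by term:
    ∫_0^4 9*x^4 dx = 9216/5;  ∫_0^4 24*x^3 dx = 1536;  ∫_0^4 -2*x^2 dx = -128/3;
    ∫_0^4 -24*x dx = -192;  ∫_0^4 9 dx = 36.
  Sum: 9216/5 + 1536 − 128/3 − 192 + 36 = 47708/15.
Adding: ||u||_{H^1}^2 = 428992/105 + 47708/15 = 254316/35.


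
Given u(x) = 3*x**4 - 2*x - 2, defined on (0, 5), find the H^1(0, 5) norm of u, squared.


||u||_{H^1}^2 = 73800815/21

The H^1 norm (squared) on an interval (0, L) is
  ||u||_{H^1}^2 = ∫_0^L u(x)^2 dx + ∫_0^L u'(x)^2 dx.
Compute u'(x) = 12*x**3 - 2.
Then u(x)^2 = 9*x**8 - 12*x**5 - 12*x**4 + 4*x**2 + 8*x + 4 and u'(x)^2 = 144*x**6 - 48*x**3 + 4.
Integrate each monomial from 0 to 5 using ∫_0^5 c·x^n dx = c·5^(n+1)/(n+1):
  ∫_0^5 u(x)^2 dx = ∫_0^5 (9*x^8 - 12*x^5 - 12*x^4 + 4*x^2 + 8*x + 4) dx. Term by term:
    ∫_0^5 9*x^8 dx = 1953125;  ∫_0^5 -12*x^5 dx = -31250;  ∫_0^5 -12*x^4 dx = -7500;
    ∫_0^5 4*x^2 dx = 500/3;  ∫_0^5 8*x dx = 100;  ∫_0^5 4 dx = 20.
  Sum: 1953125 − 31250 − 7500 + 500/3 + 100 + 20 = 5743985/3.
  ∫_0^5 u'(x)^2 dx = ∫_0^5 (144*x^6 - 48*x^3 + 4) dx. Term by term:
    ∫_0^5 144*x^6 dx = 11250000/7;  ∫_0^5 -48*x^3 dx = -7500;  ∫_0^5 4 dx = 20.
  Sum: 11250000/7 − 7500 + 20 = 11197640/7.
Adding: ||u||_{H^1}^2 = 5743985/3 + 11197640/7 = 73800815/21.


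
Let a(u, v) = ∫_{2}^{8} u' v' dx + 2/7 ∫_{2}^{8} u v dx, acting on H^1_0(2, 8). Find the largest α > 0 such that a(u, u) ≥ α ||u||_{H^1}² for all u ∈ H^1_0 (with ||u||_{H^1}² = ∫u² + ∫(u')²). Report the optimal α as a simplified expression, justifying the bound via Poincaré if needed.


α = (π^2 + 72/7)/(π^2 + 36)

Coercivity of a(·,·) on H^1_0(2, 8) means a(u, u) ≥ α ||u||_{H^1}² for every u ∈ H^1_0.
The interval has length L = 6, and Poincaré/coercivity depend only on L. Here a(u, u) = ∫(u')² + (2/7)·∫u².
Here 0 < c = 2/7 < 1. The condition a(u,u) ≥ α||u||_{H^1}² reads (1−α)∫(u')² ≥ (α−c)∫u². Any admissible α is ≤ 1 (rapidly oscillating u have ∫u²/∫(u')² → 0), and α = 1 would force 0 ≥ (1−c)∫u², impossible since c < 1; so 1−α > 0. By the sharp Poincaré inequality on H^1_0 of an interval of length L, ∫(u')² ≥ (π/L)²∫u² with equality for the first sine mode sin(π(x−x₀)/L) (x₀ the left endpoint), so the inequality holds for all u iff (1−α)(π/L)² ≥ α − c, i.e. α ≤ ((π/L)² + c)/((π/L)² + 1) = (1 + c(L/π)²)/(1 + (L/π)²). With (π/L)² = π^2/36 and c = 2/7, the largest admissible constant is α = ((π/L)² + c)/((π/L)² + 1).
Simplifying, α = (π^2 + 72/7)/(π^2 + 36).


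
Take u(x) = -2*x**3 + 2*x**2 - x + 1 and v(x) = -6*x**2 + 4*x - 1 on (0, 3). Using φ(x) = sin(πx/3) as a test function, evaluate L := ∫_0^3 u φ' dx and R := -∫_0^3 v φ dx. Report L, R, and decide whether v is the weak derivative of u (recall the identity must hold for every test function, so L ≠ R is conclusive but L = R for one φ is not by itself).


LHS = -648/π^3 + 132/π, RHS = -648/π^3 + 132/π. Yes, v = u' weakly.

u(x) = -2*x**3 + 2*x**2 - x + 1, classical derivative u'(x) = -6*x**2 + 4*x - 1.
φ(x) = sin(πx/3), so φ'(x) = π*cos(π*x/3)/3.
Note φ(0) = φ(3) = 0, so the boundary term u·φ vanishes.
LHS = ∫_0^3 u(x) φ'(x) dx = ∫_0^3 (-2*π*x^3*cos(π*x/3)/3 + 2*π*x^2*cos(π*x/3)/3 - π*x*cos(π*x/3)/3 + π*cos(π*x/3)/3) dx. Term by term:
  ∫_0^3 π*cos(π*x/3)/3 dx = 0;  ∫_0^3 -2*π*x^3*cos(π*x/3)/3 dx = -648/π^3 + 162/π;  ∫_0^3 -π*x*cos(π*x/3)/3 dx = 6/π;
  ∫_0^3 2*π*x^2*cos(π*x/3)/3 dx = -36/π.
Sum: 0 + -648/π^3 + 162/π + 6/π − 36/π = -648/π^3 + 132/π.
So LHS = -648/π^3 + 132/π.
∫_0^3 v(x) φ(x) dx = ∫_0^3 (-6*x^2*sin(π*x/3) + 4*x*sin(π*x/3) - sin(π*x/3)) dx. Term by term:
  ∫_0^3 -sin(π*x/3) dx = -6/π;  ∫_0^3 -6*x^2*sin(π*x/3) dx = -162/π + 648/π^3;  ∫_0^3 4*x*sin(π*x/3) dx = 36/π.
Sum: -6/π + -162/π + 648/π^3 + 36/π = -132/π + 648/π^3.
So RHS = -∫_0^3 v(x) φ(x) dx = -648/π^3 + 132/π.
LHS = RHS, so the identity holds for this test φ.
Moreover u is smooth here and v(x) = u'(x) = -6*x**2 + 4*x - 1 pointwise, so the identity holds for every test function. Hence v is the weak derivative of u.


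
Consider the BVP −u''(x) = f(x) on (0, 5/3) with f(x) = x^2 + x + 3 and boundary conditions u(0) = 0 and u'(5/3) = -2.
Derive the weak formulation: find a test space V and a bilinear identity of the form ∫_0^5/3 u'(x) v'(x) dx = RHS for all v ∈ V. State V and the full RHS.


V = {v ∈ H^1(0, 5/3) : v(0) = 0} (test functions vanish at x = 0 where u is specified); weak form: ∫_0^5/3 u'v' dx = ∫_0^5/3 (x^2 + x + 3) v dx − 2·v(5/3) for all v ∈ V.

Multiply both sides by a test function v and integrate from 0 to 5/3:
  ∫_0^5/3 −u''(x) v(x) dx = ∫_0^5/3 f(x) v(x) dx.
Integrate the LHS by parts once:
  ∫_0^5/3 −u'' v dx = −[u'(x) v(x)]_0^5/3 + ∫_0^5/3 u'(x) v'(x) dx.
Thus ∫_0^5/3 u'(x) v'(x) dx = ∫_0^5/3 f(x) v(x) dx + [u'(x) v(x)]_0^5/3.
Choose V so that boundary terms are either known or forced to vanish.
Mixed BC: u(0) = 0 (Dirichlet) and u'(5/3) = -2 (Neumann). Define V = {v ∈ H^1(0, 5/3) : v(0) = 0}. Then [u' v]_0^5/3 = u'(5/3)·v(5/3) − u'(0)·0 = − 2·v(5/3).
Weak formulation: find u (satisfying any essential BC) such that ∫_0^5/3 u'(x) v'(x) dx = ∫_0^5/3 f v dx − 2·v(5/3) for all v ∈ V (Dirichlet at 0 absorbed into V; Neumann datum at x = 5/3 contributes the boundary term).
Substituting f(x) = x^2 + x + 3, the right-hand side is ∫_0^5/3 (x^2 + x + 3) v dx − 2·v(5/3).


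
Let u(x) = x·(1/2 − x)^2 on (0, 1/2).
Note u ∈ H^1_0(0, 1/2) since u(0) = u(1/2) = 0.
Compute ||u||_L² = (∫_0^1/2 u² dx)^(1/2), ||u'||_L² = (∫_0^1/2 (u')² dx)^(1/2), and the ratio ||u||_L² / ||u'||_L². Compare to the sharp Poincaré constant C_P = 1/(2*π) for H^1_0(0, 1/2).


||u||_L² / ||u'||_L² = sqrt(14)/28 < C_P = 1/(2*π).

u(x) = x·(1/2 − x)^2, so u'(x) = (2*x - 1)*(6*x - 1)/4.
u(x) = x·(1/2 − x)^2 vanishes at x = 0 and x = 1/2, so u ∈ H^1_0(0, 1/2). Differentiate via the product rule and integrate the resulting polynomials term by term.
  ∫_0^1/2 u² dx = ∫_0^1/2 (x^6 - 2*x^5 + 3*x^4/2 - x^3/2 + x^2/16) dx. Term by term:
    ∫_0^1/2 x^6 dx = 1/896;  ∫_0^1/2 -2*x^5 dx = -1/192;  ∫_0^1/2 3*x^4/2 dx = 3/320;
    ∫_0^1/2 -x^3/2 dx = -1/128;  ∫_0^1/2 x^2/16 dx = 1/384.
  Sum: 1/896 − 1/192 + 3/320 − 1/128 + 1/384 = 1/13440.
  ∫_0^1/2 (u')² dx = ∫_0^1/2 (9*x^4 - 12*x^3 + 11*x^2/2 - x + 1/16) dx. Term by term:
    ∫_0^1/2 9*x^4 dx = 9/160;  ∫_0^1/2 -12*x^3 dx = -3/16;  ∫_0^1/2 11*x^2/2 dx = 11/48;
    ∫_0^1/2 -x dx = -1/8;  ∫_0^1/2 1/16 dx = 1/32.
  Sum: 9/160 − 3/16 + 11/48 − 1/8 + 1/32 = 1/240.
∫_0^1/2 u² dx = 1/13440, so ||u||_L² = sqrt(210)/1680.
∫_0^1/2 (u')² dx = 1/240, so ||u'||_L² = sqrt(15)/60.
Ratio ||u||_L² / ||u'||_L² = sqrt(14)/28.
Sharp Poincaré constant on H^1_0(0, 1/2) is C_P = L/π = 1/(2*π), achieved by sin(2*π·x).
A polynomial bump cannot attain the sharp Poincaré constant (only the first sine eigenfunction does), so the ratio is strictly less than C_P, consistent with ||u||_L² ≤ C_P ||u'||_L².


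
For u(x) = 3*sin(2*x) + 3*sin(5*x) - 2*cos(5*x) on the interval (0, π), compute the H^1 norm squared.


||u||_{H^1(0,π)}^2 = 416/7 + 383*π/2

u'(x) = 10*sin(5*x) + 6*cos(2*x) + 15*cos(5*x).
Expand u² and (u')² and integrate term by term on (0, π), using: for integers n ≥ 1, ∫_0^π sin²(nx) dx = ∫_0^π cos²(nx) dx = π/2; for n ≠ n', ∫_0^π sin(nx)sin(n'x) dx = ∫_0^π cos(nx)cos(n'x) dx = 0; and by product-to-sum, ∫_0^π sin(nx)cos(n'x) dx = ½∫_0^π [sin((n+n')x) + sin((n−n')x)] dx, which is 0 when n+n' is even and 2n/(n²−n'²) when n+n' is odd (it need not vanish on (0, π)).
  u² squared terms: (-2)²·∫cos(5x)² dx = 4·π/2 = 2*π;  (3)²·∫sin(2x)² dx = 9·π/2 = 9*π/2;  (3)²·∫sin(5x)² dx = 9·π/2 = 9*π/2.
  u² cross terms: 2·(-2)·(3)·∫cos(5x)·sin(2x) dx = -12·(-4/21) = 16/7;  2·(-2)·(3)·∫cos(5x)·sin(5x) dx = -12·(0) = 0;  2·(3)·(3)·∫sin(2x)·sin(5x) dx = 18·(0) = 0.
  So ∫_0^π u² dx = 2*π + 9*π/2 + 9*π/2 + 16/7 + 0 + 0 = 16/7 + 11*π.
  (u')² squared terms: (6)²·∫cos(2x)² dx = 36·π/2 = 18*π;  (10)²·∫sin(5x)² dx = 100·π/2 = 50*π;  (15)²·∫cos(5x)² dx = 225·π/2 = 225*π/2.
  (u')² cross terms: 2·(6)·(10)·∫cos(2x)·sin(5x) dx = 120·(10/21) = 400/7;  2·(6)·(15)·∫cos(2x)·cos(5x) dx = 180·(0) = 0;  2·(10)·(15)·∫sin(5x)·cos(5x) dx = 300·(0) = 0.
  So ∫_0^π (u')² dx = 18*π + 50*π + 225*π/2 + 400/7 + 0 + 0 = 400/7 + 361*π/2.
||u||_{H^1}^2 = (16/7 + 11*π) + (400/7 + 361*π/2) = 416/7 + 383*π/2.


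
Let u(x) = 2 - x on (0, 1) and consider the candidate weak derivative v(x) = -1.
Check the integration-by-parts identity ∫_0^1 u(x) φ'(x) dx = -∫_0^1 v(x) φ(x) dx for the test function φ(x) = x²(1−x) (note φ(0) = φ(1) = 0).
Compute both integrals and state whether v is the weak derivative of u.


LHS = 1/12, RHS = 1/12. Yes, v = u' weakly.

u(x) = 2 - x, classical derivative u'(x) = -1.
φ(x) = x²(1−x), so φ'(x) = x*(2 - 3*x).
Note φ(0) = φ(1) = 0, so the boundary term u·φ vanishes.
LHS = ∫_0^1 u(x) φ'(x) dx = ∫_0^1 (3*x^3 - 8*x^2 + 4*x) dx. Term by term:
  ∫_0^1 3*x^3 dx = 3/4;  ∫_0^1 -8*x^2 dx = -8/3;  ∫_0^1 4*x dx = 2.
Sum: 3/4 − 8/3 + 2 = 1/12.
So LHS = 1/12.
∫_0^1 v(x) φ(x) dx = ∫_0^1 (x^3 - x^2) dx. Term by term:
  ∫_0^1 x^3 dx = 1/4;  ∫_0^1 -x^2 dx = -1/3.
Sum: 1/4 − 1/3 = -1/12.
So RHS = -∫_0^1 v(x) φ(x) dx = 1/12.
LHS = RHS, so the identity holds for this test φ.
Moreover u is smooth here and v(x) = u'(x) = -1 pointwise, so the identity holds for every test function. Hence v is the weak derivative of u.


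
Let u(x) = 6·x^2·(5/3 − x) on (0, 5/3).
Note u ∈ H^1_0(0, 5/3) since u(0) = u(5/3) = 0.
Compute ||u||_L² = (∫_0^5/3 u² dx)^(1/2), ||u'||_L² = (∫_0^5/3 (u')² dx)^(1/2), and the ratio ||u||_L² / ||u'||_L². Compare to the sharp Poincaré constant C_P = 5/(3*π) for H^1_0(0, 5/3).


||u||_L² / ||u'||_L² = 5*sqrt(14)/42 < C_P = 5/(3*π).

u(x) = 6·x^2·(5/3 − x), so u'(x) = 2*x*(10 - 9*x).
u(x) = 6·x^2·(5/3 − x) vanishes at x = 0 and x = 5/3, so u ∈ H^1_0(0, 5/3). Differentiate via the product rule and integrate the resulting polynomials term by term.
  ∫_0^5/3 u² dx = ∫_0^5/3 (36*x^6 - 120*x^5 + 100*x^4) dx. Term by term:
    ∫_0^5/3 36*x^6 dx = 312500/1701;  ∫_0^5/3 -120*x^5 dx = -312500/729;  ∫_0^5/3 100*x^4 dx = 62500/243.
  Sum: 312500/1701 − 312500/729 + 62500/243 = 62500/5103.
  ∫_0^5/3 (u')² dx = ∫_0^5/3 (324*x^4 - 720*x^3 + 400*x^2) dx. Term by term:
    ∫_0^5/3 324*x^4 dx = 2500/3;  ∫_0^5/3 -720*x^3 dx = -12500/9;  ∫_0^5/3 400*x^2 dx = 50000/81.
  Sum: 2500/3 − 12500/9 + 50000/81 = 5000/81.
∫_0^5/3 u² dx = 62500/5103, so ||u||_L² = 250*sqrt(7)/189.
∫_0^5/3 (u')² dx = 5000/81, so ||u'||_L² = 50*sqrt(2)/9.
Ratio ||u||_L² / ||u'||_L² = 5*sqrt(14)/42.
Sharp Poincaré constant on H^1_0(0, 5/3) is C_P = L/π = 5/(3*π), achieved by sin(3*π/5·x).
A polynomial bump cannot attain the sharp Poincaré constant (only the first sine eigenfunction does), so the ratio is strictly less than C_P, consistent with ||u||_L² ≤ C_P ||u'||_L².


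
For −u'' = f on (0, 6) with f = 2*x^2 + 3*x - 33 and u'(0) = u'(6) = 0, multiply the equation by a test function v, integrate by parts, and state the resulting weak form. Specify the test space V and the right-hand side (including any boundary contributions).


V = H^1(0, 6) (no boundary constraint on v; u is determined up to an additive constant); weak form: ∫_0^6 u'v' dx = ∫_0^6 (2*x^2 + 3*x - 33) v dx for all v ∈ V.

Multiply both sides by a test function v and integrate from 0 to 6:
  ∫_0^6 −u''(x) v(x) dx = ∫_0^6 f(x) v(x) dx.
Integrate the LHS by parts once:
  ∫_0^6 −u'' v dx = −[u'(x) v(x)]_0^6 + ∫_0^6 u'(x) v'(x) dx.
Thus ∫_0^6 u'(x) v'(x) dx = ∫_0^6 f(x) v(x) dx + [u'(x) v(x)]_0^6.
Choose V so that boundary terms are either known or forced to vanish.
u has homogeneous Neumann: u'(0) = u'(6) = 0. So [u' v]_0^6 = 0·v(6) − 0·v(0) = 0 for any v; take V = H^1(0, 6).
Weak formulation: find u (satisfying any essential BC) such that ∫_0^6 u'(x) v'(x) dx = ∫_0^6 f v dx for all v ∈ V (homogeneous Neumann, so boundary terms vanish).
Substituting f(x) = 2*x^2 + 3*x - 33, the right-hand side is ∫_0^6 (2*x^2 + 3*x - 33) v dx.
Compatibility check (pure Neumann): taking v ≡ 1 ∈ V gives 0 = ∫_0^6 f dx + (0) − (0), i.e. ∫_0^6 f dx must equal u'(0) − u'(6) = 0. Indeed ∫_0^6 (2*x^2 + 3*x - 33) dx = 0, so the data are compatible. The solution is then unique only up to an additive constant (fix it e.g. by requiring ∫_0^6 u dx = 0).


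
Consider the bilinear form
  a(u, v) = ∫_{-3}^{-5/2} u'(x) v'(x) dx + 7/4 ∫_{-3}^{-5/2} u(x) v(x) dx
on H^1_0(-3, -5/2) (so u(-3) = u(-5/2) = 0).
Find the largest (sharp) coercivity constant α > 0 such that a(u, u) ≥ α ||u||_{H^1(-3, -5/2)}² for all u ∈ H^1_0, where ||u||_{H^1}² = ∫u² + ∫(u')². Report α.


α = 1

Coercivity of a(·,·) on H^1_0(-3, -5/2) means a(u, u) ≥ α ||u||_{H^1}² for every u ∈ H^1_0.
The interval has length L = 1/2, and Poincaré/coercivity depend only on L. Here a(u, u) = ∫(u')² + (7/4)·∫u².
Here c = 7/4 ≥ 1, so a(u,u) = ∫(u')² + c∫u² ≥ ∫(u')² + ∫u² = ||u||_{H^1}², i.e. α = 1 works. No larger α is possible: a(u,u) ≥ α||u||_{H^1}² means (1−α)∫(u')² ≥ (α−c)∫u², and for the modes u_n = sin(nπ(x−x₀)/L) (x₀ the left endpoint) one has ∫u_n²/∫(u_n')² = (L/(nπ))² → 0, so a(u_n,u_n)/||u_n||_{H^1}² → 1. Hence the optimal constant is α = 1.
Therefore α = 1.


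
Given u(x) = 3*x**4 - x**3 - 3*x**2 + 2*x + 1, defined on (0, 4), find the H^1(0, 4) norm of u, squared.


||u||_{H^1}^2 = 47543444/105

The H^1 norm (squared) on an interval (0, L) is
  ||u||_{H^1}^2 = ∫_0^L u(x)^2 dx + ∫_0^L u'(x)^2 dx.
Compute u'(x) = 12*x**3 - 3*x**2 - 6*x + 2.
Then u(x)^2 = 9*x**8 - 6*x**7 - 17*x**6 + 18*x**5 + 11*x**4 - 14*x**3 - 2*x**2 + 4*x + 1 and u'(x)^2 = 144*x**6 - 72*x**5 - 135*x**4 + 84*x**3 + 24*x**2 - 24*x + 4.
Integrate each monomial from 0 to 4 using ∫_0^4 c·x^n dx = c·4^(n+1)/(n+1):
  ∫_0^4 u(x)^2 dx = ∫_0^4 (9*x^8 - 6*x^7 - 17*x^6 + 18*x^5 + 11*x^4 - 14*x^3 - 2*x^2 + 4*x + 1) dx. Term by term:
    ∫_0^4 9*x^8 dx = 262144;  ∫_0^4 -6*x^7 dx = -49152;  ∫_0^4 -17*x^6 dx = -278528/7;
    ∫_0^4 18*x^5 dx = 12288;  ∫_0^4 11*x^4 dx = 11264/5;  ∫_0^4 -14*x^3 dx = -896;
    ∫_0^4 -2*x^2 dx = -128/3;  ∫_0^4 4*x dx = 32;  ∫_0^4 1 dx = 4.
  Sum: 262144 − 49152 − 278528/7 + 12288 + 11264/5 − 896 − 128/3 + 32 + 4 = 19618244/105.
  ∫_0^4 u'(x)^2 dx = ∫_0^4 (144*x^6 - 72*x^5 - 135*x^4 + 84*x^3 + 24*x^2 - 24*x + 4) dx. Term by term:
    ∫_0^4 144*x^6 dx = 2359296/7;  ∫_0^4 -72*x^5 dx = -49152;  ∫_0^4 -135*x^4 dx = -27648;
    ∫_0^4 84*x^3 dx = 5376;  ∫_0^4 24*x^2 dx = 512;  ∫_0^4 -24*x dx = -192;
    ∫_0^4 4 dx = 16.
  Sum: 2359296/7 − 49152 − 27648 + 5376 + 512 − 192 + 16 = 1861680/7.
Adding: ||u||_{H^1}^2 = 19618244/105 + 1861680/7 = 47543444/105.
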